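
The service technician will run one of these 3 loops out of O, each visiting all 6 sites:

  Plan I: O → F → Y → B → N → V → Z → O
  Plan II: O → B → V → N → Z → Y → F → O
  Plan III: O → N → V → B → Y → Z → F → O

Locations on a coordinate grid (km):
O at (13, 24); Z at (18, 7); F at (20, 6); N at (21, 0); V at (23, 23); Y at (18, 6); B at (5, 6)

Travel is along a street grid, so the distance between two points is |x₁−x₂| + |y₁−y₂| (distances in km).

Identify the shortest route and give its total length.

124 km — Plan II is the shortest.

Plan I: 25 + 2 + 13 + 22 + 25 + 21 + 22 = 130
Plan II: 26 + 35 + 25 + 10 + 1 + 2 + 25 = 124
Plan III: 32 + 25 + 35 + 13 + 1 + 3 + 25 = 134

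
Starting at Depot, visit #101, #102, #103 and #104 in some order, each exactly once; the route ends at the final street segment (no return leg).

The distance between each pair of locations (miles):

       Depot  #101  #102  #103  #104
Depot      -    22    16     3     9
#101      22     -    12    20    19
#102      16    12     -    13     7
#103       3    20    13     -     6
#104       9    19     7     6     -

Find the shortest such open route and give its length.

There are 4! = 24 possible orderings.
Depot → #101 → #102 → #103 → #104: 22+12+13+6 = 53
Depot → #101 → #102 → #104 → #103: 22+12+7+6 = 47
Depot → #101 → #103 → #102 → #104: 22+20+13+7 = 62
Depot → #101 → #103 → #104 → #102: 22+20+6+7 = 55
Depot → #101 → #104 → #102 → #103: 22+19+7+13 = 61
Depot → #101 → #104 → #103 → #102: 22+19+6+13 = 60
Depot → #102 → #101 → #103 → #104: 16+12+20+6 = 54
Depot → #102 → #101 → #104 → #103: 16+12+19+6 = 53
Depot → #102 → #103 → #101 → #104: 16+13+20+19 = 68
Depot → #102 → #103 → #104 → #101: 16+13+6+19 = 54
Depot → #102 → #104 → #101 → #103: 16+7+19+20 = 62
Depot → #102 → #104 → #103 → #101: 16+7+6+20 = 49
Depot → #103 → #101 → #102 → #104: 3+20+12+7 = 42
Depot → #103 → #101 → #104 → #102: 3+20+19+7 = 49
… (10 more)
Depot → #103 → #104 → #102 → #101: 3+6+7+12 = 28  ← best
The minimum is 28.
One shortest path: Depot → #103 → #104 → #102 → #101.

28 miles — the minimum one-way total.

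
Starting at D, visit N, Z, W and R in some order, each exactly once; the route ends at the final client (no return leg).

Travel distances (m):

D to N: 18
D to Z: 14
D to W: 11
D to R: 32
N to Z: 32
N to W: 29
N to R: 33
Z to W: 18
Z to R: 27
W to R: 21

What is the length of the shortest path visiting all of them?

There are 4! = 24 possible orderings.
D → N → Z → W → R: 18+32+18+21 = 89
D → N → Z → R → W: 18+32+27+21 = 98
D → N → W → Z → R: 18+29+18+27 = 92
D → N → W → R → Z: 18+29+21+27 = 95
D → N → R → Z → W: 18+33+27+18 = 96
D → N → R → W → Z: 18+33+21+18 = 90
D → Z → N → W → R: 14+32+29+21 = 96
D → Z → N → R → W: 14+32+33+21 = 100
D → Z → W → N → R: 14+18+29+33 = 94
D → Z → W → R → N: 14+18+21+33 = 86
D → Z → R → N → W: 14+27+33+29 = 103
D → Z → R → W → N: 14+27+21+29 = 91
D → W → N → Z → R: 11+29+32+27 = 99
D → W → N → R → Z: 11+29+33+27 = 100
… (10 more)
The minimum is 86.
One shortest path: D → Z → W → R → N.

Shortest open route: 86 m.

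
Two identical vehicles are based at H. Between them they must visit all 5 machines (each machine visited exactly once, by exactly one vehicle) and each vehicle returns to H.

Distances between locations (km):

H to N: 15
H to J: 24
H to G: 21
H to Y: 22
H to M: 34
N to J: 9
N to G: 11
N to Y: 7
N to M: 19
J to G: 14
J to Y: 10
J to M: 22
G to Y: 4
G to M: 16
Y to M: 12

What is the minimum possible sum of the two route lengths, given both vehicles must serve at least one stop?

Try each way of splitting the stops between the two vehicles (each non-empty) and, for each split, find the best tour for each vehicle:
  {N} + {J, G, Y, M}: 30 + 83 = 113
  {J} + {N, G, Y, M}: 48 + 71 = 119
  {N, J} + {G, Y, M}: 48 + 71 = 119
  {G} + {N, J, Y, M}: 42 + 80 = 122
  {N, G} + {J, Y, M}: 47 + 80 = 127
  {J, G} + {N, Y, M}: 59 + 68 = 127
  … (15 splits in total)
Best: vehicle 1 H → N → H = 30; vehicle 2 H → J → Y → M → G → H = 83; combined 113.

113 km — the smallest possible combined total.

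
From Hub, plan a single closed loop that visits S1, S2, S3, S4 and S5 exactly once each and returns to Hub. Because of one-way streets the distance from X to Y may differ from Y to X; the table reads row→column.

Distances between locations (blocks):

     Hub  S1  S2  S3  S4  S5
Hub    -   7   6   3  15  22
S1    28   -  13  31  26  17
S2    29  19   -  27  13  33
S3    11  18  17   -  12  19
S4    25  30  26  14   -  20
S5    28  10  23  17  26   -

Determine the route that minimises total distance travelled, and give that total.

Hub → S1 → S2 → S3 → S4 → S5 → Hub: 7+13+27+12+20+28 = 107
Hub → S1 → S2 → S3 → S5 → S4 → Hub: 7+13+27+19+26+25 = 117
Hub → S1 → S2 → S4 → S3 → S5 → Hub: 7+13+13+14+19+28 = 94
Hub → S1 → S2 → S4 → S5 → S3 → Hub: 7+13+13+20+17+11 = 81
Hub → S1 → S2 → S5 → S3 → S4 → Hub: 7+13+33+17+12+25 = 107
Hub → S1 → S2 → S5 → S4 → S3 → Hub: 7+13+33+26+14+11 = 104
Hub → S1 → S3 → S2 → S4 → S5 → Hub: 7+31+17+13+20+28 = 116
Hub → S1 → S3 → S2 → S5 → S4 → Hub: 7+31+17+33+26+25 = 139
Hub → S1 → S3 → S4 → S2 → S5 → Hub: 7+31+12+26+33+28 = 137
Hub → S1 → S3 → S4 → S5 → S2 → Hub: 7+31+12+20+23+29 = 122
Hub → S1 → S3 → S5 → S2 → S4 → Hub: 7+31+19+23+13+25 = 118
Hub → S1 → S3 → S5 → S4 → S2 → Hub: 7+31+19+26+26+29 = 138
Hub → S1 → S4 → S2 → S3 → S5 → Hub: 7+26+26+27+19+28 = 133
Hub → S1 → S4 → S2 → S5 → S3 → Hub: 7+26+26+33+17+11 = 120
… (106 more)
The minimum is 81.
One optimal route: Hub → S1 → S2 → S4 → S5 → S3 → Hub.

81 blocks — the shortest possible round trip.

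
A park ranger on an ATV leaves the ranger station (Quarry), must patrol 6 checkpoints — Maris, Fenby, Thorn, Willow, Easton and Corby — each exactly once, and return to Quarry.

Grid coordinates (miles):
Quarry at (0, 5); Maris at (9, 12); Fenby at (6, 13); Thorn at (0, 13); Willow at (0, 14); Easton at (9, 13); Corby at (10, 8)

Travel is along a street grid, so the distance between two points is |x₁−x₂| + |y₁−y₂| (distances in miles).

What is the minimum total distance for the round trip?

Quarry → Maris → Fenby → Thorn → Willow → Easton → Corby → Quarry: 16+4+6+1+10+6+13 = 56
Quarry → Maris → Fenby → Thorn → Willow → Corby → Easton → Quarry: 16+4+6+1+16+6+17 = 66
Quarry → Maris → Fenby → Thorn → Easton → Willow → Corby → Quarry: 16+4+6+9+10+16+13 = 74
Quarry → Maris → Fenby → Thorn → Easton → Corby → Willow → Quarry: 16+4+6+9+6+16+9 = 66
Quarry → Maris → Fenby → Thorn → Corby → Willow → Easton → Quarry: 16+4+6+15+16+10+17 = 84
Quarry → Maris → Fenby → Thorn → Corby → Easton → Willow → Quarry: 16+4+6+15+6+10+9 = 66
Quarry → Maris → Fenby → Willow → Thorn → Easton → Corby → Quarry: 16+4+7+1+9+6+13 = 56
Quarry → Maris → Fenby → Willow → Thorn → Corby → Easton → Quarry: 16+4+7+1+15+6+17 = 66
… (352 more)
Quarry → Thorn → Willow → Fenby → Easton → Maris → Corby → Quarry: 8+1+7+3+1+5+13 = 38  ← best
The minimum is 38.
One optimal route: Quarry → Thorn → Willow → Fenby → Easton → Maris → Corby → Quarry (or its reverse).

38 miles — the shortest possible round trip.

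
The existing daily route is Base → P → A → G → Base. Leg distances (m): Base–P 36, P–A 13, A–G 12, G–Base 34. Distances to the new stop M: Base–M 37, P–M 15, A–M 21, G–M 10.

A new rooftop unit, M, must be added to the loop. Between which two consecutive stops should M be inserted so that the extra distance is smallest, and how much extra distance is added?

Minimum extra distance: 13 m, inserting M between G and Base.

Insertion cost between consecutive stops i–j is d(i,M) + d(M,j) − d(i,j):
  between Base and P: 37 + 15 − 36 = 16
  between P and A: 15 + 21 − 13 = 23
  between A and G: 21 + 10 − 12 = 19
  between G and Base: 10 + 37 − 34 = 13
Cheapest insertion is between G and Base, adding 13.
New total = 95 + 13 = 108.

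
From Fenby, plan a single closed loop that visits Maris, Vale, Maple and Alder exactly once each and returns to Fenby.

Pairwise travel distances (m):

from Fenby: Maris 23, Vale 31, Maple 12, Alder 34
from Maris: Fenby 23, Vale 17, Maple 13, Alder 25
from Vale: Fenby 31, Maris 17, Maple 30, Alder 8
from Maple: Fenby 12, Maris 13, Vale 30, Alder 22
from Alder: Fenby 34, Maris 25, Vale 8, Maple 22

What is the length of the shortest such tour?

Shortest round trip = 82 m.

With 4 stops there are 4!/2 = 12 distinct round trips (a route and its reverse cost the same).
Fenby → Maris → Vale → Maple → Alder → Fenby: 23+17+30+22+34 = 126
Fenby → Maris → Vale → Alder → Maple → Fenby: 23+17+8+22+12 = 82
Fenby → Maris → Maple → Vale → Alder → Fenby: 23+13+30+8+34 = 108
Fenby → Maris → Maple → Alder → Vale → Fenby: 23+13+22+8+31 = 97
Fenby → Maris → Alder → Vale → Maple → Fenby: 23+25+8+30+12 = 98
Fenby → Maris → Alder → Maple → Vale → Fenby: 23+25+22+30+31 = 131
Fenby → Vale → Maris → Maple → Alder → Fenby: 31+17+13+22+34 = 117
Fenby → Vale → Maris → Alder → Maple → Fenby: 31+17+25+22+12 = 107
Fenby → Vale → Maple → Maris → Alder → Fenby: 31+30+13+25+34 = 133
Fenby → Vale → Alder → Maris → Maple → Fenby: 31+8+25+13+12 = 89
Fenby → Maple → Maris → Vale → Alder → Fenby: 12+13+17+8+34 = 84
Fenby → Maple → Vale → Maris → Alder → Fenby: 12+30+17+25+34 = 118
The minimum is 82.
One optimal route: Fenby → Maris → Vale → Alder → Maple → Fenby (or its reverse).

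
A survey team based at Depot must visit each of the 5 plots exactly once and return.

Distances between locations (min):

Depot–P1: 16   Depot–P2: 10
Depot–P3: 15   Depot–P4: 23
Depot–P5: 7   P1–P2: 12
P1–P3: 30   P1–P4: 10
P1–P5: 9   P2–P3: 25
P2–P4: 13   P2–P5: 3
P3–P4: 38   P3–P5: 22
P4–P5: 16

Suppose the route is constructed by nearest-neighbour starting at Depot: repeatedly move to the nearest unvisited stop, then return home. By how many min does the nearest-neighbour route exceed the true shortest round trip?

Depot: P5=7, P2=10, P3=15, P1=16, P4=23 ⇒ P5
P5: P2=3, P1=9, P4=16, P3=22 ⇒ P2
P2: P1=12, P4=13, P3=25 ⇒ P1
P1: P4=10, P3=30 ⇒ P4
P4: P3=38 ⇒ P3
NN route Depot → P5 → P2 → P1 → P4 → P3 → Depot costs 85.
Optimal: Depot → P3 → P1 → P4 → P2 → P5 → Depot costs 78 (by enumerating all 60 distinct tours).
Excess = 85 − 78 = 7.

The nearest-neighbour route is 7 min longer than optimal.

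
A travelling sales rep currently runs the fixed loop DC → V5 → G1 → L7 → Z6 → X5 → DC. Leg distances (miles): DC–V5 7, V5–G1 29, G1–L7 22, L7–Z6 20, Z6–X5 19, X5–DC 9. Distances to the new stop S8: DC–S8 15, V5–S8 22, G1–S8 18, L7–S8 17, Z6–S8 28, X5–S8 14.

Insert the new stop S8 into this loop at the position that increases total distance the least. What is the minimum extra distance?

Adding 11 miles by placing S8 on the V5–G1 leg.

Insertion cost between consecutive stops i–j is d(i,S8) + d(S8,j) − d(i,j):
  between DC and V5: 15 + 22 − 7 = 30
  between V5 and G1: 22 + 18 − 29 = 11
  between G1 and L7: 18 + 17 − 22 = 13
  between L7 and Z6: 17 + 28 − 20 = 25
  between Z6 and X5: 28 + 14 − 19 = 23
  between X5 and DC: 14 + 15 − 9 = 20
Cheapest insertion is between V5 and G1, adding 11.
New total = 106 + 11 = 117.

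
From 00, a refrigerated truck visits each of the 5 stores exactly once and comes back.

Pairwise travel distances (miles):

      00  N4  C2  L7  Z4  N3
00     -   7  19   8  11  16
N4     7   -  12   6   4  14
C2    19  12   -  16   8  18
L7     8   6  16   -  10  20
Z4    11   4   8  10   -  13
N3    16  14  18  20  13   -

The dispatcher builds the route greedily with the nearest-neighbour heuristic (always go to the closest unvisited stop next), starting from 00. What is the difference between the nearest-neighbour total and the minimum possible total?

00: N4=7, L7=8, Z4=11, N3=16, C2=19 ⇒ N4
N4: Z4=4, L7=6, C2=12, N3=14 ⇒ Z4
Z4: C2=8, L7=10, N3=13 ⇒ C2
C2: L7=16, N3=18 ⇒ L7
L7: N3=20 ⇒ N3
NN route 00 → N4 → Z4 → C2 → L7 → N3 → 00 costs 71.
Optimal: 00 → L7 → N4 → Z4 → C2 → N3 → 00 costs 60 (by enumerating all 60 distinct tours).
Excess = 71 − 60 = 11.

The nearest-neighbour route is 11 miles longer than optimal.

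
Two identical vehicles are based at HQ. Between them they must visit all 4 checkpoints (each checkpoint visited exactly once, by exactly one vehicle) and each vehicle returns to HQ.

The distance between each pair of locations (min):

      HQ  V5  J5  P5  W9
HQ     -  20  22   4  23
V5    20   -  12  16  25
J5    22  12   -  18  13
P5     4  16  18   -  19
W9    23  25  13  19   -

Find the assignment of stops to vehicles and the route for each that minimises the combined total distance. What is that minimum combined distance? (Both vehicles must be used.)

Try each way of splitting the stops between the two vehicles (each non-empty) and, for each split, find the best tour for each vehicle:
  {V5} + {J5, P5, W9}: 40 + 58 = 98
  {J5} + {V5, P5, W9}: 44 + 68 = 112
  {V5, J5} + {P5, W9}: 54 + 46 = 100
  {P5} + {V5, J5, W9}: 8 + 68 = 76
  {V5, P5} + {J5, W9}: 40 + 58 = 98
  {J5, P5} + {V5, W9}: 44 + 68 = 112
  … (7 splits in total)
Best: vehicle 1 HQ → P5 → HQ = 8; vehicle 2 HQ → V5 → J5 → W9 → HQ = 68; combined 76.

Minimum combined distance: 76 min.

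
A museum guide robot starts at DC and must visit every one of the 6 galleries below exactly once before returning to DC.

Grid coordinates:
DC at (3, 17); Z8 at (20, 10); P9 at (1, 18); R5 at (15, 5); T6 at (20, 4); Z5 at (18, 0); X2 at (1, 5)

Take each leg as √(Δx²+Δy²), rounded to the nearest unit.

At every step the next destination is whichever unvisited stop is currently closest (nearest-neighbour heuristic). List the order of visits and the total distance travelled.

Total distance 66 via the nearest-neighbour route DC → P9 → X2 → R5 → T6 → Z5 → Z8 → DC.

DC → [P9:2 / X2:12 / R5:17 / Z8:18 / T6:21 / Z5:23] → P9 (2)
P9 → [X2:13 / R5:19 / Z8:21 / T6:24 / Z5:25] → X2 (13)
X2 → [R5:14 / Z5:18 / T6:19 / Z8:20] → R5 (14)
R5 → [T6:5 / Z5:6 / Z8:7] → T6 (5)
T6 → [Z5:4 / Z8:6] → Z5 (4)
Z5 → [Z8:10] → Z8 (10)
Return Z8→DC: 18.
Total = 2 + 13 + 14 + 5 + 4 + 10 + 18 = 66.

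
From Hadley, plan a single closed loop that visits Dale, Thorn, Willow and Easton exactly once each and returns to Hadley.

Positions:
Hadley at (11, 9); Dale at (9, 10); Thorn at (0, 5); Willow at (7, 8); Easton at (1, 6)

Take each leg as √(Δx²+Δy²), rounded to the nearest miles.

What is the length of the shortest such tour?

23 miles — the shortest possible round trip.

Hadley → Dale → Thorn → Willow → Easton → Hadley: 2+10+8+6+10 = 36
Hadley → Dale → Thorn → Easton → Willow → Hadley: 2+10+1+6+4 = 23
Hadley → Dale → Willow → Thorn → Easton → Hadley: 2+3+8+1+10 = 24
Hadley → Dale → Willow → Easton → Thorn → Hadley: 2+3+6+1+12 = 24
Hadley → Dale → Easton → Thorn → Willow → Hadley: 2+9+1+8+4 = 24
Hadley → Dale → Easton → Willow → Thorn → Hadley: 2+9+6+8+12 = 37
Hadley → Thorn → Dale → Willow → Easton → Hadley: 12+10+3+6+10 = 41
Hadley → Thorn → Dale → Easton → Willow → Hadley: 12+10+9+6+4 = 41
Hadley → Thorn → Willow → Dale → Easton → Hadley: 12+8+3+9+10 = 42
Hadley → Thorn → Easton → Dale → Willow → Hadley: 12+1+9+3+4 = 29
Hadley → Willow → Dale → Thorn → Easton → Hadley: 4+3+10+1+10 = 28
Hadley → Willow → Thorn → Dale → Easton → Hadley: 4+8+10+9+10 = 41
The minimum is 23.
One optimal route: Hadley → Dale → Thorn → Easton → Willow → Hadley (or its reverse).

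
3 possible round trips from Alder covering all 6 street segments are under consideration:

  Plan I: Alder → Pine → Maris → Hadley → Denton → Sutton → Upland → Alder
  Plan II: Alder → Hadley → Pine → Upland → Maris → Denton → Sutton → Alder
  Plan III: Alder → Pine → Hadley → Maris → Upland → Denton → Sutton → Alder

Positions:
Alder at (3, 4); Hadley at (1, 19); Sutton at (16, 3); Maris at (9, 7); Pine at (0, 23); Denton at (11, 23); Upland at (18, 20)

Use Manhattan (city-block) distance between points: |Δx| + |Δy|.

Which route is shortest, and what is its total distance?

118 — Plan III is the shortest.

Plan I: 22 + 25 + 20 + 14 + 25 + 19 + 31 = 156
Plan II: 17 + 5 + 21 + 22 + 18 + 25 + 14 = 122
Plan III: 22 + 5 + 20 + 22 + 10 + 25 + 14 = 118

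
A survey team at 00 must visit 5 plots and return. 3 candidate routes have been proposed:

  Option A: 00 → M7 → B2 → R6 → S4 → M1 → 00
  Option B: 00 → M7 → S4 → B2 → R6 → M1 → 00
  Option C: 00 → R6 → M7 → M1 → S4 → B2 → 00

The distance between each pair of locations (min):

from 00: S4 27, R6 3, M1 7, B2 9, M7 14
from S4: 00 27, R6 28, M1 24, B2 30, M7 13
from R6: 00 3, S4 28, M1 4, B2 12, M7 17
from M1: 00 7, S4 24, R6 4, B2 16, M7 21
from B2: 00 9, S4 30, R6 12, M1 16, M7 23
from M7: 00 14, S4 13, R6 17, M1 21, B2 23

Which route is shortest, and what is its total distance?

Shortest is Option B, total 80 min.

Option A: 14 + 23 + 12 + 28 + 24 + 7 = 108
Option B: 14 + 13 + 30 + 12 + 4 + 7 = 80
Option C: 3 + 17 + 21 + 24 + 30 + 9 = 104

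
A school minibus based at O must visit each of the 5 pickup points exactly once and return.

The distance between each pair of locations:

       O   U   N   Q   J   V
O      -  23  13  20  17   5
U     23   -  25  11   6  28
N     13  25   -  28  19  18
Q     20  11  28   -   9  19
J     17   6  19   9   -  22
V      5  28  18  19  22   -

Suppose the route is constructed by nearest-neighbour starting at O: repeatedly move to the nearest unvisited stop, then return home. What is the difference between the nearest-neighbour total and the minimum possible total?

O: V=5, N=13, J=17, Q=20, U=23 ⇒ V
V: N=18, Q=19, J=22, U=28 ⇒ N
N: J=19, U=25, Q=28 ⇒ J
J: U=6, Q=9 ⇒ U
U: Q=11 ⇒ Q
NN route O → V → N → J → U → Q → O costs 79.
Optimal: O → N → J → U → Q → V → O costs 73 (by enumerating all 60 distinct tours).
Excess = 79 − 73 = 6.

The nearest-neighbour route is 6 longer than optimal.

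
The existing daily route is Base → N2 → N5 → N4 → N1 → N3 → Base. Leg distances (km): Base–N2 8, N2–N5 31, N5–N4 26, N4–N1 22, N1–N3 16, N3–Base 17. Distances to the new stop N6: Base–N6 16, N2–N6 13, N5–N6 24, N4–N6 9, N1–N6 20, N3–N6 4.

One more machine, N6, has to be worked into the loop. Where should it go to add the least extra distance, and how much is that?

+3 km — insert N6 between N3 and Base.

Insertion cost between consecutive stops i–j is d(i,N6) + d(N6,j) − d(i,j):
  between Base and N2: 16 + 13 − 8 = 21
  between N2 and N5: 13 + 24 − 31 = 6
  between N5 and N4: 24 + 9 − 26 = 7
  between N4 and N1: 9 + 20 − 22 = 7
  between N1 and N3: 20 + 4 − 16 = 8
  between N3 and Base: 4 + 16 − 17 = 3
Cheapest insertion is between N3 and Base, adding 3.
New total = 120 + 3 = 123.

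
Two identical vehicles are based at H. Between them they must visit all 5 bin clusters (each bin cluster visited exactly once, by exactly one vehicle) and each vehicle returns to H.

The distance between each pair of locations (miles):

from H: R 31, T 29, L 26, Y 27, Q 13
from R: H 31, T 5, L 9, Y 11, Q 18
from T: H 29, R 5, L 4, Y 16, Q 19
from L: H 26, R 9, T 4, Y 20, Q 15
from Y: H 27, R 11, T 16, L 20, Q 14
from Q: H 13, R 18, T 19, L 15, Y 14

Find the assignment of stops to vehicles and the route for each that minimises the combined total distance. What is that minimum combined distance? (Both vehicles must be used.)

Try each way of splitting the stops between the two vehicles (each non-empty) and, for each split, find the best tour for each vehicle:
  {R} + {T, L, Y, Q}: 62 + 73 = 135
  {T} + {R, L, Y, Q}: 58 + 73 = 131
  {R, T} + {L, Y, Q}: 65 + 73 = 138
  {L} + {R, T, Y, Q}: 52 + 72 = 124
  {R, L} + {T, Y, Q}: 66 + 72 = 138
  {T, L} + {R, Y, Q}: 59 + 69 = 128
  … (15 splits in total)
  {R, T, L, Y} + {Q}: 73 + 26 = 99  ← best
Best: vehicle 1 H → L → T → R → Y → H = 73; vehicle 2 H → Q → H = 26; combined 99.

Minimum combined distance: 99 miles.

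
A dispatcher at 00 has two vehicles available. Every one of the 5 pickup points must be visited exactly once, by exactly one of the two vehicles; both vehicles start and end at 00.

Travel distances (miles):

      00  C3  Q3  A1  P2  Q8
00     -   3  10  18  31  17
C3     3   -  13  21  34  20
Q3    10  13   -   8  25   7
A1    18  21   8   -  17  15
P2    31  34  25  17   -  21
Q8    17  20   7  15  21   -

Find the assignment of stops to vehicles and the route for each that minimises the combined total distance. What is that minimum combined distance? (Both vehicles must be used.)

Minimum combined distance: 79 miles.

Check every non-empty split of the stops between the two vehicles; for each half take its own optimal tour:
  {C3} + {Q3, A1, P2, Q8}: 6 + 73 = 79
  {Q3} + {C3, A1, P2, Q8}: 20 + 79 = 99
  {C3, Q3} + {A1, P2, Q8}: 26 + 73 = 99
  {A1} + {C3, Q3, P2, Q8}: 36 + 75 = 111
  {C3, A1} + {Q3, P2, Q8}: 42 + 69 = 111
  {Q3, A1} + {C3, P2, Q8}: 36 + 75 = 111
  … (15 splits in total)
Best: vehicle 1 00 → C3 → 00 = 6; vehicle 2 00 → Q3 → A1 → P2 → Q8 → 00 = 73; combined 79.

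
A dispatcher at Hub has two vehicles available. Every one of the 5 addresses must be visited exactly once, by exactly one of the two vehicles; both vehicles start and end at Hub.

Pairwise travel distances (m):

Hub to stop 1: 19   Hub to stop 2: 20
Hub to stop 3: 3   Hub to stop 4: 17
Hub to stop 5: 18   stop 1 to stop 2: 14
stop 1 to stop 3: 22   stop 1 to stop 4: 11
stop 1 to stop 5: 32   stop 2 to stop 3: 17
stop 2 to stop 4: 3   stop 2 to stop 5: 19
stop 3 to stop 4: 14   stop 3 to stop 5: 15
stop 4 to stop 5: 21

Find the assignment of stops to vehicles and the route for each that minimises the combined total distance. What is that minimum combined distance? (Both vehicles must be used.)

76 m — the smallest possible combined total.

Try each way of splitting the stops between the two vehicles (each non-empty) and, for each split, find the best tour for each vehicle:
  {stop 1} + {stop 2, stop 3, stop 4, stop 5}: 38 + 57 = 95
  {stop 2} + {stop 1, stop 3, stop 4, stop 5}: 40 + 69 = 109
  {stop 1, stop 2} + {stop 3, stop 4, stop 5}: 53 + 56 = 109
  {stop 3} + {stop 1, stop 2, stop 4, stop 5}: 6 + 70 = 76
  {stop 1, stop 3} + {stop 2, stop 4, stop 5}: 44 + 57 = 101
  {stop 2, stop 3} + {stop 1, stop 4, stop 5}: 40 + 69 = 109
  … (15 splits in total)
Best: vehicle 1 Hub → stop 3 → Hub = 6; vehicle 2 Hub → stop 1 → stop 4 → stop 2 → stop 5 → Hub = 70; combined 76.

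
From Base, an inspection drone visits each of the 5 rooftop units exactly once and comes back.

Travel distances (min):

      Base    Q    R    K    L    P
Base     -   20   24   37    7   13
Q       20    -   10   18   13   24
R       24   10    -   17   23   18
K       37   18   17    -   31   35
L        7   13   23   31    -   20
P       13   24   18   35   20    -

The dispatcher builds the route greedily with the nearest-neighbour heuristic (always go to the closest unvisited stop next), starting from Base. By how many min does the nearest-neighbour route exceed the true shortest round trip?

From Base: L=7, P=13, Q=20, R=24, K=37 → choose L (7).
From L: Q=13, P=20, R=23, K=31 → choose Q (13).
From Q: R=10, K=18, P=24 → choose R (10).
From R: K=17, P=18 → choose K (17).
From K: P=35 → choose P (35).
NN route Base → L → Q → R → K → P → Base costs 95.
Optimal: Base → L → Q → K → R → P → Base costs 86 (by enumerating all 60 distinct tours).
Excess = 95 − 86 = 9.

The nearest-neighbour route is 9 min longer than optimal.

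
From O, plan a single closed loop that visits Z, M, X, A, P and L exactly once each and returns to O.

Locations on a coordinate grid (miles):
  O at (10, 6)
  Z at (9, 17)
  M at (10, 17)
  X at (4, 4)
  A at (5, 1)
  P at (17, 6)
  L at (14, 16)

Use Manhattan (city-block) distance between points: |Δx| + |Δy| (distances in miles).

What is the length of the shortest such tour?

Shortest round trip = 58 miles.

With 6 stops there are 6!/2 = 360 distinct round trips (a route and its reverse cost the same).
O → Z → M → X → A → P → L → O: 12+1+19+4+17+13+14 = 80
O → Z → M → X → A → L → P → O: 12+1+19+4+24+13+7 = 80
O → Z → M → X → P → A → L → O: 12+1+19+15+17+24+14 = 102
O → Z → M → X → P → L → A → O: 12+1+19+15+13+24+10 = 94
O → Z → M → X → L → A → P → O: 12+1+19+22+24+17+7 = 102
O → Z → M → X → L → P → A → O: 12+1+19+22+13+17+10 = 94
O → Z → M → A → X → P → L → O: 12+1+21+4+15+13+14 = 80
O → Z → M → A → X → L → P → O: 12+1+21+4+22+13+7 = 80
… (352 more)
O → X → A → Z → M → L → P → O: 8+4+20+1+5+13+7 = 58  ← best
The minimum is 58.
One optimal route: O → X → A → Z → M → L → P → O (or its reverse).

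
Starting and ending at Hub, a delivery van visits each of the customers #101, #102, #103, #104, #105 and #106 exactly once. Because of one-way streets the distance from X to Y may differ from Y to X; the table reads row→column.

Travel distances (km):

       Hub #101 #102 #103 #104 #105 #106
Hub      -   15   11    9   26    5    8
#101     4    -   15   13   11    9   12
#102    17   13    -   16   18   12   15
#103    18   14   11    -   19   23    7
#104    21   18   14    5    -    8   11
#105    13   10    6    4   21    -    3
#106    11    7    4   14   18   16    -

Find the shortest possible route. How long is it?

Hub-#101-#102-#103-#104-#105-#106-Hub: 15+15+16+19+8+3+11 = 87
Hub-#101-#102-#103-#104-#106-#105-Hub: 15+15+16+19+11+16+13 = 105
Hub-#101-#102-#103-#105-#104-#106-Hub: 15+15+16+23+21+11+11 = 112
Hub-#101-#102-#103-#105-#106-#104-Hub: 15+15+16+23+3+18+21 = 111
Hub-#101-#102-#103-#106-#104-#105-Hub: 15+15+16+7+18+8+13 = 92
Hub-#101-#102-#103-#106-#105-#104-Hub: 15+15+16+7+16+21+21 = 111
Hub-#101-#102-#104-#103-#105-#106-Hub: 15+15+18+5+23+3+11 = 90
Hub-#101-#102-#104-#103-#106-#105-Hub: 15+15+18+5+7+16+13 = 89
… (712 more)
Hub-#105-#102-#104-#103-#106-#101-Hub: 5+6+18+5+7+7+4 = 52  ← best
The minimum is 52.
One optimal route: Hub → #105 → #102 → #104 → #103 → #106 → #101 → Hub.

Shortest round trip = 52 km.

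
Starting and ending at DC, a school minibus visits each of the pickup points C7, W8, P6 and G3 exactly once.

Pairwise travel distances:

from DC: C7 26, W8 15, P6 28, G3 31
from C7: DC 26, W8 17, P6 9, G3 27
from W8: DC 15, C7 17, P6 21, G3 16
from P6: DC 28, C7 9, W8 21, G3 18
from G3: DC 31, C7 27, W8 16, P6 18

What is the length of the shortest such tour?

Minimum total distance: 84.

DC - C7 - W8 - P6 - G3 - DC: 26+17+21+18+31 = 113
DC - C7 - W8 - G3 - P6 - DC: 26+17+16+18+28 = 105
DC - C7 - P6 - W8 - G3 - DC: 26+9+21+16+31 = 103
DC - C7 - P6 - G3 - W8 - DC: 26+9+18+16+15 = 84
DC - C7 - G3 - W8 - P6 - DC: 26+27+16+21+28 = 118
DC - C7 - G3 - P6 - W8 - DC: 26+27+18+21+15 = 107
DC - W8 - C7 - P6 - G3 - DC: 15+17+9+18+31 = 90
DC - W8 - C7 - G3 - P6 - DC: 15+17+27+18+28 = 105
DC - W8 - P6 - C7 - G3 - DC: 15+21+9+27+31 = 103
DC - W8 - G3 - C7 - P6 - DC: 15+16+27+9+28 = 95
DC - P6 - C7 - W8 - G3 - DC: 28+9+17+16+31 = 101
DC - P6 - W8 - C7 - G3 - DC: 28+21+17+27+31 = 124
The minimum is 84.
One optimal route: DC → C7 → P6 → G3 → W8 → DC (or its reverse).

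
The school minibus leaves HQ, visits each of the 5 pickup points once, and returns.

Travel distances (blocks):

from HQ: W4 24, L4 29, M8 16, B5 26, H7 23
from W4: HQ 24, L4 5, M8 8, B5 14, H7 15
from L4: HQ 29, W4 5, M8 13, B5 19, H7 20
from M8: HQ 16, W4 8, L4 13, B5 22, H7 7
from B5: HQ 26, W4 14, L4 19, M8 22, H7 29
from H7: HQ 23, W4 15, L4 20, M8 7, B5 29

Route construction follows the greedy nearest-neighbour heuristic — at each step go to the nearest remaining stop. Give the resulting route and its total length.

From HQ: distances to unvisited — M8=16, H7=23, W4=24, B5=26, L4=29. Nearest is M8 (16).
From M8: distances to unvisited — H7=7, W4=8, L4=13, B5=22. Nearest is H7 (7).
From H7: distances to unvisited — W4=15, L4=20, B5=29. Nearest is W4 (15).
From W4: distances to unvisited — L4=5, B5=14. Nearest is L4 (5).
From L4: distances to unvisited — B5=19. Nearest is B5 (19).
Return B5→HQ: 26.
Total = 16 + 7 + 15 + 5 + 19 + 26 = 88.

88 blocks along HQ → M8 → H7 → W4 → L4 → B5 → HQ.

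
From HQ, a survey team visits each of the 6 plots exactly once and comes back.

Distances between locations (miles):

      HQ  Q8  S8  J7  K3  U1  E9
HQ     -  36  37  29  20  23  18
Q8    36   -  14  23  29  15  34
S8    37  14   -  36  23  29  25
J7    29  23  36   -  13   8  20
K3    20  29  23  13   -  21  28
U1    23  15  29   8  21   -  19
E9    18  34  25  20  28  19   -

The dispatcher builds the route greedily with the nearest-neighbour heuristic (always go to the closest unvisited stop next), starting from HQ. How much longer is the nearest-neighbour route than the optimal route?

Excess over optimum: 18 miles.

From HQ: E9=18, K3=20, U1=23, J7=29, Q8=36, S8=37 → choose E9 (18).
From E9: U1=19, J7=20, S8=25, K3=28, Q8=34 → choose U1 (19).
From U1: J7=8, Q8=15, K3=21, S8=29 → choose J7 (8).
From J7: K3=13, Q8=23, S8=36 → choose K3 (13).
From K3: S8=23, Q8=29 → choose S8 (23).
From S8: Q8=14 → choose Q8 (14).
NN route HQ → E9 → U1 → J7 → K3 → S8 → Q8 → HQ costs 131.
Optimal: HQ → K3 → J7 → U1 → Q8 → S8 → E9 → HQ costs 113 (by enumerating all 360 distinct tours).
Excess = 131 − 113 = 18.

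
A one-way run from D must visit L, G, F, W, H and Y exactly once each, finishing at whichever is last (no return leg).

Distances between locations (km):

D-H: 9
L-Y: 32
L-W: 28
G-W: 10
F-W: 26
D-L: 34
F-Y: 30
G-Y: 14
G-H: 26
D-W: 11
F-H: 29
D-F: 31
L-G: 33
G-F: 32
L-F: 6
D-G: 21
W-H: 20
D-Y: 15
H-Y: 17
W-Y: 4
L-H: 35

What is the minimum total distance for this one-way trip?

There are 6! = 720 possible orderings.
D→L→G→F→W→H→Y: 34+33+32+26+20+17 = 162
D→L→G→F→W→Y→H: 34+33+32+26+4+17 = 146
D→L→G→F→H→W→Y: 34+33+32+29+20+4 = 152
D→L→G→F→H→Y→W: 34+33+32+29+17+4 = 149
D→L→G→F→Y→W→H: 34+33+32+30+4+20 = 153
D→L→G→F→Y→H→W: 34+33+32+30+17+20 = 166
D→L→G→W→F→H→Y: 34+33+10+26+29+17 = 149
D→L→G→W→F→Y→H: 34+33+10+26+30+17 = 150
… (712 more)
D→H→Y→W→G→F→L: 9+17+4+10+32+6 = 78  ← best
The minimum is 78.
One shortest path: D → H → Y → W → G → F → L.

78 km — the minimum one-way total.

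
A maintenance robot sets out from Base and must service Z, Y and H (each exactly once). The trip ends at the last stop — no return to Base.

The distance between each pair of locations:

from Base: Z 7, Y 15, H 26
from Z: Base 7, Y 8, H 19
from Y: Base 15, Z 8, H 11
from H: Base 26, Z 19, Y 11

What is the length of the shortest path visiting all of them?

Shortest open route: 26.

There are 3! = 6 possible orderings.
Base → Z → Y → H: 7+8+11 = 26
Base → Z → H → Y: 7+19+11 = 37
Base → Y → Z → H: 15+8+19 = 42
Base → Y → H → Z: 15+11+19 = 45
Base → H → Z → Y: 26+19+8 = 53
Base → H → Y → Z: 26+11+8 = 45
The minimum is 26.
One shortest path: Base → Z → Y → H.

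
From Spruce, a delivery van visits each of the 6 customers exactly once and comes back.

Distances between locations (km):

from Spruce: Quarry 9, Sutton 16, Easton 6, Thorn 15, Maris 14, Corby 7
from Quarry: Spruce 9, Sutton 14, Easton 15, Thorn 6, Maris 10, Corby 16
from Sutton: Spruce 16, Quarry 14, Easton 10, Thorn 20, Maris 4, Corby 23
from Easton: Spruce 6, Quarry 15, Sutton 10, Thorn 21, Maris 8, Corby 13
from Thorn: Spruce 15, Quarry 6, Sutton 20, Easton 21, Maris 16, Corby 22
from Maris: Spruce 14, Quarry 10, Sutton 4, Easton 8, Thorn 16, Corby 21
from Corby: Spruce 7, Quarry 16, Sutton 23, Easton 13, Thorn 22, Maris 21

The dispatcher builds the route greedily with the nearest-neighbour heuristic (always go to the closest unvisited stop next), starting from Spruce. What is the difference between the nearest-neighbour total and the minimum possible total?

Excess over optimum: 2 km.

From Spruce: Easton=6, Corby=7, Quarry=9, Maris=14, Thorn=15, Sutton=16 → choose Easton (6).
From Easton: Maris=8, Sutton=10, Corby=13, Quarry=15, Thorn=21 → choose Maris (8).
From Maris: Sutton=4, Quarry=10, Thorn=16, Corby=21 → choose Sutton (4).
From Sutton: Quarry=14, Thorn=20, Corby=23 → choose Quarry (14).
From Quarry: Thorn=6, Corby=16 → choose Thorn (6).
From Thorn: Corby=22 → choose Corby (22).
NN route Spruce → Easton → Maris → Sutton → Quarry → Thorn → Corby → Spruce costs 67.
Optimal: Spruce → Quarry → Thorn → Maris → Sutton → Easton → Corby → Spruce costs 65 (by enumerating all 360 distinct tours).
Excess = 67 − 65 = 2.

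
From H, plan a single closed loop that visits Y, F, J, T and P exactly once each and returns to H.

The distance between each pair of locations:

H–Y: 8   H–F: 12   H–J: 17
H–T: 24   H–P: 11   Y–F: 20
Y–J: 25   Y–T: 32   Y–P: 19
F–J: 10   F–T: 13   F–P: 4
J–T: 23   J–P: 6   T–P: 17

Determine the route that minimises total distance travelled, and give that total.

There are 60 distinct closed tours to check (reversals are equivalent).
H - Y - F - J - T - P - H: 8+20+10+23+17+11 = 89
H - Y - F - J - P - T - H: 8+20+10+6+17+24 = 85
H - Y - F - T - J - P - H: 8+20+13+23+6+11 = 81
H - Y - F - T - P - J - H: 8+20+13+17+6+17 = 81
H - Y - F - P - J - T - H: 8+20+4+6+23+24 = 85
H - Y - F - P - T - J - H: 8+20+4+17+23+17 = 89
H - Y - J - F - T - P - H: 8+25+10+13+17+11 = 84
H - Y - J - F - P - T - H: 8+25+10+4+17+24 = 88
H - Y - J - T - F - P - H: 8+25+23+13+4+11 = 84
H - Y - J - T - P - F - H: 8+25+23+17+4+12 = 89
H - Y - J - P - F - T - H: 8+25+6+4+13+24 = 80
H - Y - J - P - T - F - H: 8+25+6+17+13+12 = 81
H - Y - T - F - J - P - H: 8+32+13+10+6+11 = 80
H - Y - T - F - P - J - H: 8+32+13+4+6+17 = 80
… (46 more)
The minimum is 80.
One optimal route: H → Y → J → P → F → T → H (or its reverse).

Minimum total distance: 80.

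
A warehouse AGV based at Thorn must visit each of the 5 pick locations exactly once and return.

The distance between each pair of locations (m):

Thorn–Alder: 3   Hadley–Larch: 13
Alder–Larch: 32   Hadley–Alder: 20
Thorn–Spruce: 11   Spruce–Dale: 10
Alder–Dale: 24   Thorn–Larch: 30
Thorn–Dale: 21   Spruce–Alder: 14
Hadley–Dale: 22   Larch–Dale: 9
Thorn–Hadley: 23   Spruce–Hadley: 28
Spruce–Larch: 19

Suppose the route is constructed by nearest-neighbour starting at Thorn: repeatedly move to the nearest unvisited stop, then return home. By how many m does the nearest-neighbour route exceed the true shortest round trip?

Thorn: Alder=3, Spruce=11, Dale=21, Hadley=23, Larch=30 ⇒ Alder
Alder: Spruce=14, Hadley=20, Dale=24, Larch=32 ⇒ Spruce
Spruce: Dale=10, Larch=19, Hadley=28 ⇒ Dale
Dale: Larch=9, Hadley=22 ⇒ Larch
Larch: Hadley=13 ⇒ Hadley
NN route Thorn → Alder → Spruce → Dale → Larch → Hadley → Thorn costs 72.
Optimal: Thorn → Spruce → Dale → Larch → Hadley → Alder → Thorn costs 66 (by enumerating all 60 distinct tours).
Excess = 72 − 66 = 6.

Excess over optimum: 6 m.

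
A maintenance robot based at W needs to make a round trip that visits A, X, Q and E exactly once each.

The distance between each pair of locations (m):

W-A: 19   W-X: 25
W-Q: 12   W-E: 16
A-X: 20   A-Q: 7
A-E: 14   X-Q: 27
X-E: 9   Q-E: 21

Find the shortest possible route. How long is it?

64 m — the shortest possible round trip.

With 4 stops there are 4!/2 = 12 distinct round trips (a route and its reverse cost the same).
W → A → X → Q → E → W: 19+20+27+21+16 = 103
W → A → X → E → Q → W: 19+20+9+21+12 = 81
W → A → Q → X → E → W: 19+7+27+9+16 = 78
W → A → Q → E → X → W: 19+7+21+9+25 = 81
W → A → E → X → Q → W: 19+14+9+27+12 = 81
W → A → E → Q → X → W: 19+14+21+27+25 = 106
W → X → A → Q → E → W: 25+20+7+21+16 = 89
W → X → A → E → Q → W: 25+20+14+21+12 = 92
W → X → Q → A → E → W: 25+27+7+14+16 = 89
W → X → E → A → Q → W: 25+9+14+7+12 = 67
W → Q → A → X → E → W: 12+7+20+9+16 = 64
W → Q → X → A → E → W: 12+27+20+14+16 = 89
The minimum is 64.
One optimal route: W → Q → A → X → E → W (or its reverse).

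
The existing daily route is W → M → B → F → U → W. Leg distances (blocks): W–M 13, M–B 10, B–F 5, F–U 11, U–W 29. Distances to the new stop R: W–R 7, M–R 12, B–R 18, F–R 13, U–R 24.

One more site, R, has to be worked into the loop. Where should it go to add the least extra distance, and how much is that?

Adding 2 blocks by placing R on the U–W leg.

Insertion cost between consecutive stops i–j is d(i,R) + d(R,j) − d(i,j):
  between W and M: 7 + 12 − 13 = 6
  between M and B: 12 + 18 − 10 = 20
  between B and F: 18 + 13 − 5 = 26
  between F and U: 13 + 24 − 11 = 26
  between U and W: 24 + 7 − 29 = 2
Cheapest insertion is between U and W, adding 2.
New total = 68 + 2 = 70.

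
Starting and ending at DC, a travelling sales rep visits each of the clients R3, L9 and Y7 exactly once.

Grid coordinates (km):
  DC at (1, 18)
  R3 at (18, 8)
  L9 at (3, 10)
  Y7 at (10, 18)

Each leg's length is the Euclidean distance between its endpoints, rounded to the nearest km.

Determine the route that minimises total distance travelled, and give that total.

DC - R3 - L9 - Y7 - DC: 20+15+11+9 = 55
DC - R3 - Y7 - L9 - DC: 20+13+11+8 = 52
DC - L9 - R3 - Y7 - DC: 8+15+13+9 = 45
The minimum is 45.
One optimal route: DC → L9 → R3 → Y7 → DC (or its reverse).

Shortest round trip = 45 km.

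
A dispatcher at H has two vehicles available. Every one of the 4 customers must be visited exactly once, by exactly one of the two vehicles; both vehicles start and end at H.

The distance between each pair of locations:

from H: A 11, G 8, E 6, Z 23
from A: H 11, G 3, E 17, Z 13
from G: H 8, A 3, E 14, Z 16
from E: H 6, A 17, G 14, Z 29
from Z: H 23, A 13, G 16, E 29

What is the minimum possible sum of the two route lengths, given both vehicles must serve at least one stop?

Minimum combined distance: 59.

Check every non-empty split of the stops between the two vehicles; for each half take its own optimal tour:
  {A} + {G, E, Z}: 22 + 59 = 81
  {G} + {A, E, Z}: 16 + 59 = 75
  {A, G} + {E, Z}: 22 + 58 = 80
  {E} + {A, G, Z}: 12 + 47 = 59
  {A, E} + {G, Z}: 34 + 47 = 81
  {G, E} + {A, Z}: 28 + 47 = 75
  … (7 splits in total)
Best: vehicle 1 H → E → H = 12; vehicle 2 H → G → A → Z → H = 47; combined 59.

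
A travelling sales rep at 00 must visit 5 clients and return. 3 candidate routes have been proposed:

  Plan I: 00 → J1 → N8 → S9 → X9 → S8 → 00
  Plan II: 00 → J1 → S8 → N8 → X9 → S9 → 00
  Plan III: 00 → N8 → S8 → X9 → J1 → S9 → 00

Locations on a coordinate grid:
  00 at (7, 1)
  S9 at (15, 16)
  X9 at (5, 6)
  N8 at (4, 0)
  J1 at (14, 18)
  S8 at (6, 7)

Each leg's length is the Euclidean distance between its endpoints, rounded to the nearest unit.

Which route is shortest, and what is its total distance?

45 — Plan III is the shortest.

Plan I: 18 + 21 + 19 + 14 + 1 + 6 = 79
Plan II: 18 + 14 + 7 + 6 + 14 + 17 = 76
Plan III: 3 + 7 + 1 + 15 + 2 + 17 = 45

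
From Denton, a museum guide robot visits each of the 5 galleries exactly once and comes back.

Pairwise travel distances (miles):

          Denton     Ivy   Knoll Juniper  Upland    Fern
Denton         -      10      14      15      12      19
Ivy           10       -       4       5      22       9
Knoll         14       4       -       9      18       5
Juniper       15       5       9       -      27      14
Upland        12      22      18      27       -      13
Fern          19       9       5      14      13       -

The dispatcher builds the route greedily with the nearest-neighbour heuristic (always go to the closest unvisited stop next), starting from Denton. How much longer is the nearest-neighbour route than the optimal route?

Denton: Ivy=10, Upland=12, Knoll=14, Juniper=15, Fern=19 ⇒ Ivy
Ivy: Knoll=4, Juniper=5, Fern=9, Upland=22 ⇒ Knoll
Knoll: Fern=5, Juniper=9, Upland=18 ⇒ Fern
Fern: Upland=13, Juniper=14 ⇒ Upland
Upland: Juniper=27 ⇒ Juniper
NN route Denton → Ivy → Knoll → Fern → Upland → Juniper → Denton costs 74.
Optimal: Denton → Ivy → Juniper → Knoll → Fern → Upland → Denton costs 54 (by enumerating all 60 distinct tours).
Excess = 74 − 54 = 20.

Excess over optimum: 20 miles.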